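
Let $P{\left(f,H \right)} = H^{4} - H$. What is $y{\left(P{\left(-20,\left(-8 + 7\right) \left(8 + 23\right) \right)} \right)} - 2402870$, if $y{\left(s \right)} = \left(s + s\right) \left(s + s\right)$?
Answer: $3411790783946$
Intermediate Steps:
$y{\left(s \right)} = 4 s^{2}$ ($y{\left(s \right)} = 2 s 2 s = 4 s^{2}$)
$y{\left(P{\left(-20,\left(-8 + 7\right) \left(8 + 23\right) \right)} \right)} - 2402870 = 4 \left(\left(\left(-8 + 7\right) \left(8 + 23\right)\right)^{4} - \left(-8 + 7\right) \left(8 + 23\right)\right)^{2} - 2402870 = 4 \left(\left(\left(-1\right) 31\right)^{4} - \left(-1\right) 31\right)^{2} - 2402870 = 4 \left(\left(-31\right)^{4} - -31\right)^{2} - 2402870 = 4 \left(923521 + 31\right)^{2} - 2402870 = 4 \cdot 923552^{2} - 2402870 = 4 \cdot 852948296704 - 2402870 = 3411793186816 - 2402870 = 3411790783946$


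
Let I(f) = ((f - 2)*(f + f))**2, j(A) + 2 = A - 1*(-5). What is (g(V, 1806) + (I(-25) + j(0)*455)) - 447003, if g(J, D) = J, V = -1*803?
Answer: 1376059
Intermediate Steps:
j(A) = 3 + A (j(A) = -2 + (A - 1*(-5)) = -2 + (A + 5) = -2 + (5 + A) = 3 + A)
I(f) = 4*f**2*(-2 + f)**2 (I(f) = ((-2 + f)*(2*f))**2 = (2*f*(-2 + f))**2 = 4*f**2*(-2 + f)**2)
V = -803
(g(V, 1806) + (I(-25) + j(0)*455)) - 447003 = (-803 + (4*(-25)**2*(-2 - 25)**2 + (3 + 0)*455)) - 447003 = (-803 + (4*625*(-27)**2 + 3*455)) - 447003 = (-803 + (4*625*729 + 1365)) - 447003 = (-803 + (1822500 + 1365)) - 447003 = (-803 + 1823865) - 447003 = 1823062 - 447003 = 1376059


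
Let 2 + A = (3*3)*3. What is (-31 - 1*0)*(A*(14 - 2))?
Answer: -9300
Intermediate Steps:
A = 25 (A = -2 + (3*3)*3 = -2 + 9*3 = -2 + 27 = 25)
(-31 - 1*0)*(A*(14 - 2)) = (-31 - 1*0)*(25*(14 - 2)) = (-31 + 0)*(25*12) = -31*300 = -9300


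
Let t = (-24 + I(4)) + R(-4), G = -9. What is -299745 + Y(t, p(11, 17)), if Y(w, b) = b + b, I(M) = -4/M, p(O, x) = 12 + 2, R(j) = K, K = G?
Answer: -299717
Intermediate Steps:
K = -9
R(j) = -9
p(O, x) = 14
t = -34 (t = (-24 - 4/4) - 9 = (-24 - 4*1/4) - 9 = (-24 - 1) - 9 = -25 - 9 = -34)
Y(w, b) = 2*b
-299745 + Y(t, p(11, 17)) = -299745 + 2*14 = -299745 + 28 = -299717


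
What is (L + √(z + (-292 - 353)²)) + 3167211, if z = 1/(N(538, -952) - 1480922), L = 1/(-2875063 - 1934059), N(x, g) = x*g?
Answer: 15231504098741/4809122 + √1652634200232211002/1993098 ≈ 3.1679e+6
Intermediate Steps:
N(x, g) = g*x
L = -1/4809122 (L = 1/(-4809122) = -1/4809122 ≈ -2.0794e-7)
z = -1/1993098 (z = 1/(-952*538 - 1480922) = 1/(-512176 - 1480922) = 1/(-1993098) = -1/1993098 ≈ -5.0173e-7)
(L + √(z + (-292 - 353)²)) + 3167211 = (-1/4809122 + √(-1/1993098 + (-292 - 353)²)) + 3167211 = (-1/4809122 + √(-1/1993098 + (-645)²)) + 3167211 = (-1/4809122 + √(-1/1993098 + 416025)) + 3167211 = (-1/4809122 + √(829178595449/1993098)) + 3167211 = (-1/4809122 + √1652634200232211002/1993098) + 3167211 = 15231504098741/4809122 + √1652634200232211002/1993098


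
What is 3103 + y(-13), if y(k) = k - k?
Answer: 3103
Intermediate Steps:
y(k) = 0
3103 + y(-13) = 3103 + 0 = 3103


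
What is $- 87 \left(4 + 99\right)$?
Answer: $-8961$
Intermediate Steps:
$- 87 \left(4 + 99\right) = \left(-87\right) 103 = -8961$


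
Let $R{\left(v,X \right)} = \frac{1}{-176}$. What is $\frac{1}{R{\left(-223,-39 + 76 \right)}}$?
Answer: $-176$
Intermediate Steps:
$R{\left(v,X \right)} = - \frac{1}{176}$
$\frac{1}{R{\left(-223,-39 + 76 \right)}} = \frac{1}{- \frac{1}{176}} = -176$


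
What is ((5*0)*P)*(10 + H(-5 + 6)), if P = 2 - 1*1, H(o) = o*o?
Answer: 0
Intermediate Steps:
H(o) = o**2
P = 1 (P = 2 - 1 = 1)
((5*0)*P)*(10 + H(-5 + 6)) = ((5*0)*1)*(10 + (-5 + 6)**2) = (0*1)*(10 + 1**2) = 0*(10 + 1) = 0*11 = 0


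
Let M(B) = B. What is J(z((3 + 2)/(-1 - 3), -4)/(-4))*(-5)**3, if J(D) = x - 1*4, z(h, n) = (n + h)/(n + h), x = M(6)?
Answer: -250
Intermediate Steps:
x = 6
z(h, n) = 1 (z(h, n) = (h + n)/(h + n) = 1)
J(D) = 2 (J(D) = 6 - 1*4 = 6 - 4 = 2)
J(z((3 + 2)/(-1 - 3), -4)/(-4))*(-5)**3 = 2*(-5)**3 = 2*(-125) = -250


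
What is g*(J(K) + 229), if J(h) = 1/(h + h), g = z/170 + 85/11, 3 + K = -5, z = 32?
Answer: 2464533/1360 ≈ 1812.2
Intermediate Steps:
K = -8 (K = -3 - 5 = -8)
g = 7401/935 (g = 32/170 + 85/11 = 32*(1/170) + 85*(1/11) = 16/85 + 85/11 = 7401/935 ≈ 7.9155)
J(h) = 1/(2*h)
g*(J(K) + 229) = 7401*((½)/(-8) + 229)/935 = 7401*((½)*(-⅛) + 229)/935 = 7401*(-1/16 + 229)/935 = (7401/935)*(3663/16) = 2464533/1360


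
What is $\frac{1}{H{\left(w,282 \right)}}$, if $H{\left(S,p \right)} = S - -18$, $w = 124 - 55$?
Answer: $\frac{1}{87} \approx 0.011494$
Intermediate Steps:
$w = 69$
$H{\left(S,p \right)} = 18 + S$ ($H{\left(S,p \right)} = S + 18 = 18 + S$)
$\frac{1}{H{\left(w,282 \right)}} = \frac{1}{18 + 69} = \frac{1}{87}$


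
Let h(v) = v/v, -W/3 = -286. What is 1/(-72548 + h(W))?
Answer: -1/72547 ≈ -1.3784e-5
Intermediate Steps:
W = 858 (W = -3*(-286) = 858)
h(v) = 1
1/(-72548 + h(W)) = 1/(-72548 + 1) = 1/(-72547) = -1/72547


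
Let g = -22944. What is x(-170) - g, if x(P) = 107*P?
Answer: 4754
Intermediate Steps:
x(-170) - g = 107*(-170) - 1*(-22944) = -18190 + 22944 = 4754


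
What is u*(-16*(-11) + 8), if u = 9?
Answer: 1656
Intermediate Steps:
u*(-16*(-11) + 8) = 9*(-16*(-11) + 8) = 9*(176 + 8) = 9*184 = 1656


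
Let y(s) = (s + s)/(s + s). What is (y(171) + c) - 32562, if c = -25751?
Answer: -58312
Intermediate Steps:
y(s) = 1 (y(s) = (2*s)/((2*s)) = (2*s)*(1/(2*s)) = 1)
(y(171) + c) - 32562 = (1 - 25751) - 32562 = -25750 - 32562 = -58312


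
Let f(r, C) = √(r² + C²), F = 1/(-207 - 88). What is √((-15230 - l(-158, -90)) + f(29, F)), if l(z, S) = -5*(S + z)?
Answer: √(-1433301750 + 295*√73188026)/295 ≈ 128.22*I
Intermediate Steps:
l(z, S) = -5*S - 5*z
F = -1/295 (F = 1/(-295) = -1/295 ≈ -0.0033898)
f(r, C) = √(C² + r²)
√((-15230 - l(-158, -90)) + f(29, F)) = √((-15230 - (-5*(-90) - 5*(-158))) + √((-1/295)² + 29²)) = √((-15230 - (450 + 790)) + √(1/87025 + 841)) = √((-15230 - 1*1240) + √(73188026/87025)) = √((-15230 - 1240) + √73188026/295) = √(-16470 + √73188026/295)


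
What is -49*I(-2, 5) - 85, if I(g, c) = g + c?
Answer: -232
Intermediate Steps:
I(g, c) = c + g
-49*I(-2, 5) - 85 = -49*(5 - 2) - 85 = -49*3 - 85 = -147 - 85 = -232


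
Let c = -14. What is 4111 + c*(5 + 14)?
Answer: 3845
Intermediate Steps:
4111 + c*(5 + 14) = 4111 - 14*(5 + 14) = 4111 - 14*19 = 4111 - 266 = 3845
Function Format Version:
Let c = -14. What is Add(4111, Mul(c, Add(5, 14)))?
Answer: 3845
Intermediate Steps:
Add(4111, Mul(c, Add(5, 14))) = Add(4111, Mul(-14, Add(5, 14))) = Add(4111, Mul(-14, 19)) = Add(4111, -266) = 3845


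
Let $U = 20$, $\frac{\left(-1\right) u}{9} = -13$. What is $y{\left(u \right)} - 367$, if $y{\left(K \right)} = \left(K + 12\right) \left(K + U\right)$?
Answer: $17306$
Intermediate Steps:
$u = 117$ ($u = \left(-9\right) \left(-13\right) = 117$)
$y{\left(K \right)} = \left(12 + K\right) \left(20 + K\right)$ ($y{\left(K \right)} = \left(K + 12\right) \left(K + 20\right) = \left(12 + K\right) \left(20 + K\right)$)
$y{\left(u \right)} - 367 = \left(240 + 117^{2} + 32 \cdot 117\right) - 367 = \left(240 + 13689 + 3744\right) - 367 = 17673 - 367 = 17306$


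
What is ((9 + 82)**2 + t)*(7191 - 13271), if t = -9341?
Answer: 6444800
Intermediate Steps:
((9 + 82)**2 + t)*(7191 - 13271) = ((9 + 82)**2 - 9341)*(7191 - 13271) = (91**2 - 9341)*(-6080) = (8281 - 9341)*(-6080) = -1060*(-6080) = 6444800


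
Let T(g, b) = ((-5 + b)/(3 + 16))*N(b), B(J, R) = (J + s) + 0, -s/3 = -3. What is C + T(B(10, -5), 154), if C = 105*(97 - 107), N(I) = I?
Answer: 2996/19 ≈ 157.68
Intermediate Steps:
s = 9 (s = -3*(-3) = 9)
B(J, R) = 9 + J (B(J, R) = (J + 9) + 0 = (9 + J) + 0 = 9 + J)
T(g, b) = b*(-5/19 + b/19) (T(g, b) = ((-5 + b)/(3 + 16))*b = ((-5 + b)/19)*b = ((-5 + b)*(1/19))*b = (-5/19 + b/19)*b = b*(-5/19 + b/19))
C = -1050 (C = 105*(-10) = -1050)
C + T(B(10, -5), 154) = -1050 + (1/19)*154*(-5 + 154) = -1050 + (1/19)*154*149 = -1050 + 22946/19 = 2996/19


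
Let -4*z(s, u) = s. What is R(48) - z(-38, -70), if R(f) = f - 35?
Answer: 7/2 ≈ 3.5000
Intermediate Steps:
R(f) = -35 + f
z(s, u) = -s/4
R(48) - z(-38, -70) = (-35 + 48) - (-1)*(-38)/4 = 13 - 1*19/2 = 13 - 19/2 = 7/2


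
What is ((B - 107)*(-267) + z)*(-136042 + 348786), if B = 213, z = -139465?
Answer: -35691422648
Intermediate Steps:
((B - 107)*(-267) + z)*(-136042 + 348786) = ((213 - 107)*(-267) - 139465)*(-136042 + 348786) = (106*(-267) - 139465)*212744 = (-28302 - 139465)*212744 = -167767*212744 = -35691422648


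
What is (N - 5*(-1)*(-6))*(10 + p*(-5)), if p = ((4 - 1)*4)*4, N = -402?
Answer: 99360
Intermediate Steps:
p = 48 (p = (3*4)*4 = 12*4 = 48)
(N - 5*(-1)*(-6))*(10 + p*(-5)) = (-402 - 5*(-1)*(-6))*(10 + 48*(-5)) = (-402 + 5*(-6))*(10 - 240) = (-402 - 30)*(-230) = -432*(-230) = 99360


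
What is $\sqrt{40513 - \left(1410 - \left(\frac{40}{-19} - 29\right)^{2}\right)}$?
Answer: $\frac{2 \sqrt{3616366}}{19} \approx 200.18$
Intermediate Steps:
$\sqrt{40513 - \left(1410 - \left(\frac{40}{-19} - 29\right)^{2}\right)} = \sqrt{40513 - \left(1410 - \left(40 \left(- \frac{1}{19}\right) - 29\right)^{2}\right)} = \sqrt{40513 - \left(1410 - \left(- \frac{40}{19} - 29\right)^{2}\right)} = \sqrt{40513 - \left(1410 - \frac{349281}{361}\right)} = \sqrt{40513 + \left(\left(14964 + \frac{349281}{361}\right) - 16374\right)} = \sqrt{40513 + \left(\frac{5751285}{361} - 16374\right)} = \sqrt{40513 - \frac{159729}{361}} = \sqrt{\frac{14465464}{361}} = \frac{2 \sqrt{3616366}}{19}$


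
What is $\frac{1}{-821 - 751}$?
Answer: $- \frac{1}{1572} \approx -0.00063613$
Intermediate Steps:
$\frac{1}{-821 - 751} = \frac{1}{-1572} = - \frac{1}{1572}$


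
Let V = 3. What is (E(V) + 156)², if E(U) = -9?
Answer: 21609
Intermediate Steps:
(E(V) + 156)² = (-9 + 156)² = 147² = 21609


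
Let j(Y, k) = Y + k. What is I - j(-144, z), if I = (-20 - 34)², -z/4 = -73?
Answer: 2768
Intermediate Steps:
z = 292 (z = -4*(-73) = 292)
I = 2916 (I = (-54)² = 2916)
I - j(-144, z) = 2916 - (-144 + 292) = 2916 - 1*148 = 2916 - 148 = 2768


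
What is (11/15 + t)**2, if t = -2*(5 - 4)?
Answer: 361/225 ≈ 1.6044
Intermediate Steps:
t = -2 (t = -2*1 = -2)
(11/15 + t)**2 = (11/15 - 2)**2 = (-19/15)**2 = 361/225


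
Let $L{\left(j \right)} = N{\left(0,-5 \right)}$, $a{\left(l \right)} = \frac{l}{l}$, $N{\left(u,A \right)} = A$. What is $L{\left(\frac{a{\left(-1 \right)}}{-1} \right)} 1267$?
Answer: $-6335$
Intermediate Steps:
$a{\left(l \right)} = 1$
$L{\left(j \right)} = -5$
$L{\left(\frac{a{\left(-1 \right)}}{-1} \right)} 1267 = \left(-5\right) 1267 = -6335$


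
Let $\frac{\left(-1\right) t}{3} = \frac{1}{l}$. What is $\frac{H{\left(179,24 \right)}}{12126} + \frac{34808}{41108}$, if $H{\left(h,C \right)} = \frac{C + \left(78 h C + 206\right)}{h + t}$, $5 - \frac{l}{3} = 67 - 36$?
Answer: $\frac{6753434236}{6745360335} \approx 1.0012$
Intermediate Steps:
$l = -78$ ($l = 15 - 3 \left(67 - 36\right) = 15 - 93 = -78$)
$t = \frac{1}{26}$ ($t = - \frac{3}{-78} = \left(-3\right) \left(- \frac{1}{78}\right) = \frac{1}{26} \approx 0.038462$)
$H{\left(h,C \right)} = \frac{206 + C + 78 C h}{\frac{1}{26} + h}$ ($H{\left(h,C \right)} = \frac{C + \left(78 h C + 206\right)}{h + \frac{1}{26}} = \frac{C + \left(78 C h + 206\right)}{\frac{1}{26} + h} = \frac{C + \left(206 + 78 C h\right)}{\frac{1}{26} + h} = \frac{206 + C + 78 C h}{\frac{1}{26} + h}$)
$\frac{H{\left(179,24 \right)}}{12126} + \frac{34808}{41108} = \frac{26 \frac{1}{1 + 26 \cdot 179} \left(206 + 24 + 78 \cdot 24 \cdot 179\right)}{12126} + \frac{34808}{41108} = \frac{26 \left(206 + 24 + 335088\right)}{1 + 4654} \cdot \frac{1}{12126} + 34808 \cdot \frac{1}{41108} = 26 \cdot \frac{1}{4655} \cdot 335318 \cdot \frac{1}{12126} + \frac{8702}{10277} = \frac{8718268}{4655} \cdot \frac{1}{12126} + \frac{8702}{10277} = \frac{4359134}{28223265} + \frac{8702}{10277} = \frac{6753434236}{6745360335}$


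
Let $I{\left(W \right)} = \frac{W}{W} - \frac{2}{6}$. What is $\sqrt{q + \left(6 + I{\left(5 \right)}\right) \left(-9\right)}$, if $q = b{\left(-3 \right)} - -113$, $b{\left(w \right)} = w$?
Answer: $5 \sqrt{2} \approx 7.0711$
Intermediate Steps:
$I{\left(W \right)} = \frac{2}{3}$ ($I{\left(W \right)} = 1 - \frac{1}{3} = \frac{2}{3}$)
$q = 110$ ($q = -3 - -113 = -3 + 113 = 110$)
$\sqrt{q + \left(6 + I{\left(5 \right)}\right) \left(-9\right)} = \sqrt{110 + \left(6 + \frac{2}{3}\right) \left(-9\right)} = \sqrt{110 + \frac{20}{3} \left(-9\right)} = \sqrt{110 - 60} = \sqrt{50} = 5 \sqrt{2}$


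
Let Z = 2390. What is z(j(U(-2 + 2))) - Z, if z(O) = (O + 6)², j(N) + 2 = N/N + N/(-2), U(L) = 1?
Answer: -9479/4 ≈ -2369.8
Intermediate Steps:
j(N) = -1 - N/2 (j(N) = -2 + (N/N + N/(-2)) = -2 + (1 + N*(-½)) = -2 + (1 - N/2) = -1 - N/2)
z(O) = (6 + O)²
z(j(U(-2 + 2))) - Z = (6 + (-1 - ½*1))² - 1*2390 = (6 + (-1 - ½))² - 2390 = (6 - 3/2)² - 2390 = (9/2)² - 2390 = 81/4 - 2390 = -9479/4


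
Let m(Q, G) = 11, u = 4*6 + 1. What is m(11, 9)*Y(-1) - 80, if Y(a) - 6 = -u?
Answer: -289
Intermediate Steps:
u = 25 (u = 24 + 1 = 25)
Y(a) = -19 (Y(a) = 6 - 1*25 = 6 - 25 = -19)
m(11, 9)*Y(-1) - 80 = 11*(-19) - 80 = -209 - 80 = -289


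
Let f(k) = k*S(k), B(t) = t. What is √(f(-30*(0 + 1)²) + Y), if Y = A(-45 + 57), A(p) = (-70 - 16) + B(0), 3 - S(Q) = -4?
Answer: 2*I*√74 ≈ 17.205*I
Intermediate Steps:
S(Q) = 7 (S(Q) = 3 - 1*(-4) = 3 + 4 = 7)
f(k) = 7*k (f(k) = k*7 = 7*k)
A(p) = -86 (A(p) = (-70 - 16) + 0 = -86 + 0 = -86)
Y = -86
√(f(-30*(0 + 1)²) + Y) = √(7*(-30*(0 + 1)²) - 86) = √(7*(-30*1²) - 86) = √(7*(-30*1) - 86) = √(7*(-30) - 86) = √(-210 - 86) = √(-296) = 2*I*√74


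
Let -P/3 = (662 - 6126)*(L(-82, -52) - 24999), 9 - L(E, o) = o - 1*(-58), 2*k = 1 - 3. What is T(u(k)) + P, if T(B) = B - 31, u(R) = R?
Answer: -409734464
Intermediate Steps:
k = -1 (k = (1 - 3)/2 = (½)*(-2) = -1)
L(E, o) = -49 - o (L(E, o) = 9 - (o - 1*(-58)) = 9 - (o + 58) = 9 - (58 + o) = 9 + (-58 - o) = -49 - o)
T(B) = -31 + B
P = -409734432 (P = -3*(662 - 6126)*((-49 - 1*(-52)) - 24999) = -(-16392)*((-49 + 52) - 24999) = -(-16392)*(3 - 24999) = -(-16392)*(-24996) = -3*136578144 = -409734432)
T(u(k)) + P = (-31 - 1) - 409734432 = -32 - 409734432 = -409734464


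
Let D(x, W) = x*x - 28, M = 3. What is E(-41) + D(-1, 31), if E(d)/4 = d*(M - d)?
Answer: -7243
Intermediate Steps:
D(x, W) = -28 + x² (D(x, W) = x² - 28 = -28 + x²)
E(d) = 4*d*(3 - d) (E(d) = 4*(d*(3 - d)) = 4*d*(3 - d))
E(-41) + D(-1, 31) = 4*(-41)*(3 - 1*(-41)) + (-28 + (-1)²) = 4*(-41)*(3 + 41) + (-28 + 1) = 4*(-41)*44 - 27 = -7216 - 27 = -7243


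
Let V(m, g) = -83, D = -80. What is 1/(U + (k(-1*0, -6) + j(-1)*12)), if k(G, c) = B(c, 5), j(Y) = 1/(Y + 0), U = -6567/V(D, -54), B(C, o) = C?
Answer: 83/5073 ≈ 0.016361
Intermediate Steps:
U = 6567/83 (U = -6567/(-83) = -6567*(-1/83) = 6567/83 ≈ 79.120)
j(Y) = 1/Y
k(G, c) = c
1/(U + (k(-1*0, -6) + j(-1)*12)) = 1/(6567/83 + (-6 + 12/(-1))) = 1/(6567/83 + (-6 - 1*12)) = 1/(6567/83 + (-6 - 12)) = 1/(6567/83 - 18) = 1/(5073/83) = 83/5073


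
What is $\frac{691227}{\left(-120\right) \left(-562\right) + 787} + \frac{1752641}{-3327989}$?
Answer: $\frac{2180818414996}{227058705503} \approx 9.6046$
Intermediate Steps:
$\frac{691227}{\left(-120\right) \left(-562\right) + 787} + \frac{1752641}{-3327989} = \frac{691227}{67440 + 787} + 1752641 \left(- \frac{1}{3327989}\right) = \frac{691227}{68227} - \frac{1752641}{3327989} = \frac{2180818414996}{227058705503}$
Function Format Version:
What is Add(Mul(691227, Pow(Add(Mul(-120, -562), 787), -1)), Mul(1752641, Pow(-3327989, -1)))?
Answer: Rational(2180818414996, 227058705503) ≈ 9.6046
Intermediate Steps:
Add(Mul(691227, Pow(Add(Mul(-120, -562), 787), -1)), Mul(1752641, Pow(-3327989, -1))) = Add(Mul(691227, Pow(Add(67440, 787), -1)), Mul(1752641, Rational(-1, 3327989))) = Add(Mul(691227, Pow(68227, -1)), Rational(-1752641, 3327989)) = Add(Mul(691227, Rational(1, 68227)), Rational(-1752641, 3327989)) = Add(Rational(691227, 68227), Rational(-1752641, 3327989)) = Rational(2180818414996, 227058705503)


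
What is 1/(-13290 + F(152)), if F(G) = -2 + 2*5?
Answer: -1/13282 ≈ -7.5290e-5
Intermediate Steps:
F(G) = 8 (F(G) = -2 + 10 = 8)
1/(-13290 + F(152)) = 1/(-13290 + 8) = 1/(-13282) = -1/13282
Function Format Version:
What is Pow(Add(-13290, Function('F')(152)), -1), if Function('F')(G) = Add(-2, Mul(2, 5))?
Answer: Rational(-1, 13282) ≈ -7.5290e-5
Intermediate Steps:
Function('F')(G) = 8 (Function('F')(G) = Add(-2, 10) = 8)
Pow(Add(-13290, Function('F')(152)), -1) = Pow(Add(-13290, 8), -1) = Pow(-13282, -1) = Rational(-1, 13282)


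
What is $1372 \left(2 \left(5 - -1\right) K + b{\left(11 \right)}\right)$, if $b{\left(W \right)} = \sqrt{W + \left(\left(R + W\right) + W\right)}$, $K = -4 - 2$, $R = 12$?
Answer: $-98784 + 4116 \sqrt{5} \approx -89580.0$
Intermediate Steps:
$K = -6$ ($K = -4 - 2 = -6$)
$b{\left(W \right)} = \sqrt{12 + 3 W}$ ($b{\left(W \right)} = \sqrt{W + \left(\left(12 + W\right) + W\right)} = \sqrt{W + \left(12 + 2 W\right)} = \sqrt{12 + 3 W}$)
$1372 \left(2 \left(5 - -1\right) K + b{\left(11 \right)}\right) = 1372 \left(2 \left(5 - -1\right) \left(-6\right) + \sqrt{12 + 3 \cdot 11}\right) = 1372 \left(2 \left(5 + 1\right) \left(-6\right) + \sqrt{12 + 33}\right) = 1372 \left(2 \cdot 6 \left(-6\right) + \sqrt{45}\right) = 1372 \left(12 \left(-6\right) + 3 \sqrt{5}\right) = 1372 \left(-72 + 3 \sqrt{5}\right) = -98784 + 4116 \sqrt{5}$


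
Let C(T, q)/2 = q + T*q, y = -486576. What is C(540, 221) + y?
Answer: -247454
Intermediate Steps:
C(T, q) = 2*q + 2*T*q (C(T, q) = 2*(q + T*q) = 2*q + 2*T*q)
C(540, 221) + y = 2*221*(1 + 540) - 486576 = 2*221*541 - 486576 = 239122 - 486576 = -247454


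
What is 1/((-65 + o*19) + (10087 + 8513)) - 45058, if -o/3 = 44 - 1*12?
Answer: -752964237/16711 ≈ -45058.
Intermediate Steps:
o = -96 (o = -3*(44 - 1*12) = -3*(44 - 12) = -3*32 = -96)
1/((-65 + o*19) + (10087 + 8513)) - 45058 = 1/((-65 - 96*19) + (10087 + 8513)) - 45058 = 1/((-65 - 1824) + 18600) - 45058 = 1/(-1889 + 18600) - 45058 = 1/16711 - 45058 = -752964237/16711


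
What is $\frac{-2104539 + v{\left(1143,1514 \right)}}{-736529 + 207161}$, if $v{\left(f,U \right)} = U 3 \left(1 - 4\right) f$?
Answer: $\frac{5893019}{176456} \approx 33.397$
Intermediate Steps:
$v{\left(f,U \right)} = - 9 U f$ ($v{\left(f,U \right)} = U 3 \left(-3\right) f = U \left(-9\right) f = - 9 U f$)
$\frac{-2104539 + v{\left(1143,1514 \right)}}{-736529 + 207161} = \frac{-2104539 - 13626 \cdot 1143}{-736529 + 207161} = \frac{-2104539 - 15574518}{-529368} = \left(-17679057\right) \left(- \frac{1}{529368}\right) = \frac{5893019}{176456}$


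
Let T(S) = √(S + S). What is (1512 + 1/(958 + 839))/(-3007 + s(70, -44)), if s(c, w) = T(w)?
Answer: -628478035/1249901553 - 418010*I*√22/1249901553 ≈ -0.50282 - 0.0015686*I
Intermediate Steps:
T(S) = √2*√S (T(S) = √(2*S) = √2*√S)
s(c, w) = √2*√w
(1512 + 1/(958 + 839))/(-3007 + s(70, -44)) = (1512 + 1/(958 + 839))/(-3007 + √2*√(-44)) = (1512 + 1/1797)/(-3007 + √2*(2*I*√11)) = (1512 + 1/1797)/(-3007 + 2*I*√22) = 2717065/(1797*(-3007 + 2*I*√22))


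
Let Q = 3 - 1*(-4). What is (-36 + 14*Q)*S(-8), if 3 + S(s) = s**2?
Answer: 3782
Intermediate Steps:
Q = 7 (Q = 3 + 4 = 7)
S(s) = -3 + s**2
(-36 + 14*Q)*S(-8) = (-36 + 14*7)*(-3 + (-8)**2) = (-36 + 98)*(-3 + 64) = 62*61 = 3782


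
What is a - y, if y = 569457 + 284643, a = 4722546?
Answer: 3868446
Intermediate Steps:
y = 854100
a - y = 4722546 - 1*854100 = 4722546 - 854100 = 3868446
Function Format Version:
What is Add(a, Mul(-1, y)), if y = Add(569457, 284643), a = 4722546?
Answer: 3868446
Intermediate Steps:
y = 854100
Add(a, Mul(-1, y)) = Add(4722546, Mul(-1, 854100)) = Add(4722546, -854100) = 3868446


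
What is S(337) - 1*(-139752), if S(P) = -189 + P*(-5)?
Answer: 137878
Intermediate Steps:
S(P) = -189 - 5*P
S(337) - 1*(-139752) = (-189 - 5*337) - 1*(-139752) = (-189 - 1685) + 139752 = -1874 + 139752 = 137878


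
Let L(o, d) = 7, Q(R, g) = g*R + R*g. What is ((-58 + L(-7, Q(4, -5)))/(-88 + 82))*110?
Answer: 935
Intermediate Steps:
Q(R, g) = 2*R*g (Q(R, g) = R*g + R*g = 2*R*g)
((-58 + L(-7, Q(4, -5)))/(-88 + 82))*110 = ((-58 + 7)/(-88 + 82))*110 = -51/(-6)*110 = -51*(-⅙)*110 = (17/2)*110 = 935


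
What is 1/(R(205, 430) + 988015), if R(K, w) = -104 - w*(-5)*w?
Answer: 1/1912411 ≈ 5.2290e-7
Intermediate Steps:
R(K, w) = -104 + 5*w² (R(K, w) = -104 - (-5*w)*w = -104 - (-5)*w² = -104 + 5*w²)
1/(R(205, 430) + 988015) = 1/((-104 + 5*430²) + 988015) = 1/((-104 + 5*184900) + 988015) = 1/((-104 + 924500) + 988015) = 1/(924396 + 988015) = 1/1912411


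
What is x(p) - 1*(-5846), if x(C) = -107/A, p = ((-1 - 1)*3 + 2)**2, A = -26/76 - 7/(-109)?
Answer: 7171940/1151 ≈ 6231.0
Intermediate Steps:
A = -1151/4142 (A = -26*1/76 - 7*(-1/109) = -13/38 + 7/109 = -1151/4142 ≈ -0.27788)
p = 16 (p = (-2*3 + 2)**2 = (-6 + 2)**2 = (-4)**2 = 16)
x(C) = 443194/1151 (x(C) = -107/(-1151/4142) = -107*(-4142/1151) = 443194/1151)
x(p) - 1*(-5846) = 443194/1151 - 1*(-5846) = 443194/1151 + 5846 = 7171940/1151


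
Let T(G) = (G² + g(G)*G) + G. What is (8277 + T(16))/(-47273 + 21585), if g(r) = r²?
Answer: -12645/25688 ≈ -0.49225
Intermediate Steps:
T(G) = G + G² + G³ (T(G) = (G² + G²*G) + G = (G² + G³) + G = G + G² + G³)
(8277 + T(16))/(-47273 + 21585) = (8277 + 16*(1 + 16 + 16²))/(-47273 + 21585) = (8277 + 16*(1 + 16 + 256))/(-25688) = (8277 + 16*273)*(-1/25688) = (8277 + 4368)*(-1/25688) = 12645*(-1/25688) = -12645/25688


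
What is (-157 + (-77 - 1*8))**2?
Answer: 58564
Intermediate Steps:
(-157 + (-77 - 1*8))**2 = (-157 + (-77 - 8))**2 = (-157 - 85)**2 = (-242)**2 = 58564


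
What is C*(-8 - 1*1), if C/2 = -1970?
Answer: 35460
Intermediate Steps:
C = -3940 (C = 2*(-1970) = -3940)
C*(-8 - 1*1) = -3940*(-8 - 1*1) = -3940*(-8 - 1) = -3940*(-9) = 35460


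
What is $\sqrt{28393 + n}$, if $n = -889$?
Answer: $12 \sqrt{191} \approx 165.84$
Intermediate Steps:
$\sqrt{28393 + n} = \sqrt{28393 - 889} = \sqrt{27504} = 12 \sqrt{191}$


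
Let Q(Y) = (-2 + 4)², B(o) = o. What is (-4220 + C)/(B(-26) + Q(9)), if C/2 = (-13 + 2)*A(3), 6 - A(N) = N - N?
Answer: 2176/11 ≈ 197.82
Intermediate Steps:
A(N) = 6 (A(N) = 6 - (N - N) = 6 - 1*0 = 6 + 0 = 6)
C = -132 (C = 2*((-13 + 2)*6) = 2*(-11*6) = 2*(-66) = -132)
Q(Y) = 4 (Q(Y) = 2² = 4)
(-4220 + C)/(B(-26) + Q(9)) = (-4220 - 132)/(-26 + 4) = -4352/(-22) = -4352*(-1/22) = 2176/11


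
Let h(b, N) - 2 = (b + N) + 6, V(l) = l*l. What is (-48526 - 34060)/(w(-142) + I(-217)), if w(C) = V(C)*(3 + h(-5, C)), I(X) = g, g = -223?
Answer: 82586/2742527 ≈ 0.030113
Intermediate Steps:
V(l) = l²
h(b, N) = 8 + N + b (h(b, N) = 2 + ((b + N) + 6) = 2 + ((N + b) + 6) = 2 + (6 + N + b) = 8 + N + b)
I(X) = -223
w(C) = C²*(6 + C) (w(C) = C²*(3 + (8 + C - 5)) = C²*(3 + (3 + C)) = C²*(6 + C))
(-48526 - 34060)/(w(-142) + I(-217)) = (-48526 - 34060)/((-142)²*(6 - 142) - 223) = -82586/(20164*(-136) - 223) = -82586/(-2742304 - 223) = -82586/(-2742527) = -82586*(-1/2742527) = 82586/2742527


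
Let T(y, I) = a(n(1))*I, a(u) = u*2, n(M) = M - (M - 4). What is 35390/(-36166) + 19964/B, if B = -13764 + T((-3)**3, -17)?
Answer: -151742378/62838425 ≈ -2.4148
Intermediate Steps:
n(M) = 4 (n(M) = M - (-4 + M) = M + (4 - M) = 4)
a(u) = 2*u
T(y, I) = 8*I (T(y, I) = (2*4)*I = 8*I)
B = -13900 (B = -13764 + 8*(-17) = -13764 - 136 = -13900)
35390/(-36166) + 19964/B = 35390/(-36166) + 19964/(-13900) = 35390*(-1/36166) + 19964*(-1/13900) = -17695/18083 - 4991/3475 = -151742378/62838425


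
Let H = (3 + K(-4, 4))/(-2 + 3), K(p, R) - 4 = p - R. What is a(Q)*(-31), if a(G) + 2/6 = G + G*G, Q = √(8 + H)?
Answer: -620/3 - 31*√7 ≈ -288.69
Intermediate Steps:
K(p, R) = 4 + p - R (K(p, R) = 4 + (p - R) = 4 + p - R)
H = -1 (H = (3 + (4 - 4 - 1*4))/(-2 + 3) = (3 + (4 - 4 - 4))/1 = (3 - 4)*1 = -1*1 = -1)
Q = √7 (Q = √(8 - 1) = √7 ≈ 2.6458)
a(G) = -⅓ + G + G² (a(G) = -⅓ + (G + G*G) = -⅓ + (G + G²) = -⅓ + G + G²)
a(Q)*(-31) = (-⅓ + √7 + (√7)²)*(-31) = (-⅓ + √7 + 7)*(-31) = (20/3 + √7)*(-31) = -620/3 - 31*√7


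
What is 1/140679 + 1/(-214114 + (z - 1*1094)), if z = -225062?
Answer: 299591/61936743330 ≈ 4.8370e-6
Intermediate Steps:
1/140679 + 1/(-214114 + (z - 1*1094)) = 1/140679 + 1/(-214114 + (-225062 - 1*1094)) = 1/140679 + 1/(-214114 + (-225062 - 1094)) = 1/140679 + 1/(-214114 - 226156) = 1/140679 + 1/(-440270) = 1/140679 - 1/440270 = 299591/61936743330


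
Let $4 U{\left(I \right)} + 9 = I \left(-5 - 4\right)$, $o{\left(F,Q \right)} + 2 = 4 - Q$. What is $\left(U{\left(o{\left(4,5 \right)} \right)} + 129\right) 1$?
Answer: $\frac{267}{2} \approx 133.5$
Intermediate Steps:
$o{\left(F,Q \right)} = 2 - Q$ ($o{\left(F,Q \right)} = -2 - \left(-4 + Q\right) = 2 - Q$)
$U{\left(I \right)} = - \frac{9}{4} - \frac{9 I}{4}$ ($U{\left(I \right)} = - \frac{9}{4} + \frac{I \left(-5 - 4\right)}{4} = - \frac{9}{4} + \frac{I \left(-9\right)}{4} = - \frac{9}{4} + \frac{\left(-9\right) I}{4} = - \frac{9}{4} - \frac{9 I}{4}$)
$\left(U{\left(o{\left(4,5 \right)} \right)} + 129\right) 1 = \left(\left(- \frac{9}{4} - \frac{9 \left(2 - 5\right)}{4}\right) + 129\right) 1 = \left(\left(- \frac{9}{4} - - \frac{27}{4}\right) + 129\right) 1 = \left(\left(- \frac{9}{4} + \frac{27}{4}\right) + 129\right) 1 = \left(\frac{9}{2} + 129\right) 1 = \frac{267}{2} \cdot 1 = \frac{267}{2}$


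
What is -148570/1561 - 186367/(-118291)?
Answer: -17283574983/184652251 ≈ -93.601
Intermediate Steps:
-148570/1561 - 186367/(-118291) = -148570*1/1561 - 186367*(-1/118291) = -148570/1561 + 186367/118291 = -17283574983/184652251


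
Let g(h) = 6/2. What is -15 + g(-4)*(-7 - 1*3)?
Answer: -45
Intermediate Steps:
g(h) = 3 (g(h) = 6*(1/2) = 3)
-15 + g(-4)*(-7 - 1*3) = -15 + 3*(-7 - 1*3) = -15 + 3*(-7 - 3) = -15 + 3*(-10) = -15 - 30 = -45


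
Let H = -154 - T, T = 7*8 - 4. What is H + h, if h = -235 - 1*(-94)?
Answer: -347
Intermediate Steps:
T = 52 (T = 56 - 4 = 52)
H = -206 (H = -154 - 1*52 = -154 - 52 = -206)
h = -141 (h = -235 + 94 = -141)
H + h = -206 - 141 = -347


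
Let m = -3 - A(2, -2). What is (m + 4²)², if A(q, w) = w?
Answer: 225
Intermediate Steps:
m = -1 (m = -3 - 1*(-2) = -3 + 2 = -1)
(m + 4²)² = (-1 + 4²)² = (-1 + 16)² = 15² = 225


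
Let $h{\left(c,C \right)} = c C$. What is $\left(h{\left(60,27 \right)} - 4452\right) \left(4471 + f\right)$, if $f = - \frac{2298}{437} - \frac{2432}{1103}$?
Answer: $- \frac{6092973526896}{482011} \approx -1.2641 \cdot 10^{7}$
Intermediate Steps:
$f = - \frac{3597478}{482011}$ ($f = \left(-2298\right) \frac{1}{437} - \frac{2432}{1103} = - \frac{2298}{437} - \frac{2432}{1103} = - \frac{3597478}{482011} \approx -7.4635$)
$h{\left(c,C \right)} = C c$
$\left(h{\left(60,27 \right)} - 4452\right) \left(4471 + f\right) = \left(27 \cdot 60 - 4452\right) \left(4471 - \frac{3597478}{482011}\right) = \left(1620 - 4452\right) \frac{2151473703}{482011} = \left(-2832\right) \frac{2151473703}{482011} = - \frac{6092973526896}{482011}$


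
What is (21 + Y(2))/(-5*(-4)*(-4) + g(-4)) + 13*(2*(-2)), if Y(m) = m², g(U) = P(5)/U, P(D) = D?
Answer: -680/13 ≈ -52.308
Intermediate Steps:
g(U) = 5/U
(21 + Y(2))/(-5*(-4)*(-4) + g(-4)) + 13*(2*(-2)) = (21 + 2²)/(-5*(-4)*(-4) + 5/(-4)) + 13*(2*(-2)) = (21 + 4)/(20*(-4) + 5*(-¼)) + 13*(-4) = 25/(-80 - 5/4) - 52 = 25/(-325/4) - 52 = 25*(-4/325) - 52 = -4/13 - 52 = -680/13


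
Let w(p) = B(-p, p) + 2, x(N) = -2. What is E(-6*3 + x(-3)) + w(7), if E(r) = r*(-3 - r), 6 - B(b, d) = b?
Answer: -325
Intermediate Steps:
B(b, d) = 6 - b
w(p) = 8 + p (w(p) = (6 - (-1)*p) + 2 = (6 + p) + 2 = 8 + p)
E(-6*3 + x(-3)) + w(7) = -(-6*3 - 2)*(3 + (-6*3 - 2)) + (8 + 7) = -(-2*9 - 2)*(3 + (-2*9 - 2)) + 15 = -(-18 - 2)*(3 + (-18 - 2)) + 15 = -1*(-20)*(3 - 20) + 15 = -1*(-20)*(-17) + 15 = -340 + 15 = -325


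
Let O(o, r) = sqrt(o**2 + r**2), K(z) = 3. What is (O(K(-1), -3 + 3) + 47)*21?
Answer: 1050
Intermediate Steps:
(O(K(-1), -3 + 3) + 47)*21 = (sqrt(3**2 + (-3 + 3)**2) + 47)*21 = (sqrt(9 + 0**2) + 47)*21 = (sqrt(9 + 0) + 47)*21 = (sqrt(9) + 47)*21 = (3 + 47)*21 = 50*21 = 1050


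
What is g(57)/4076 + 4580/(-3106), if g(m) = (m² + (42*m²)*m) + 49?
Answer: 3018796593/1582507 ≈ 1907.6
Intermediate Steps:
g(m) = 49 + m² + 42*m³ (g(m) = (m² + 42*m³) + 49 = 49 + m² + 42*m³)
g(57)/4076 + 4580/(-3106) = (49 + 57² + 42*57³)/4076 + 4580/(-3106) = (49 + 3249 + 42*185193)*(1/4076) + 4580*(-1/3106) = (49 + 3249 + 7778106)*(1/4076) - 2290/1553 = 7781404*(1/4076) - 2290/1553 = 1945351/1019 - 2290/1553 = 3018796593/1582507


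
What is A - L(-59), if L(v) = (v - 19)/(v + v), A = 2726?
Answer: 160795/59 ≈ 2725.3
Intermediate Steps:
L(v) = (-19 + v)/(2*v) (L(v) = (-19 + v)/((2*v)) = (-19 + v)*(1/(2*v)) = (-19 + v)/(2*v))
A - L(-59) = 2726 - (-19 - 59)/(2*(-59)) = 2726 - (-1)*(-78)/(2*59) = 2726 - 1*39/59 = 2726 - 39/59 = 160795/59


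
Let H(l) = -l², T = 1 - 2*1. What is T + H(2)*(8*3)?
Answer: -97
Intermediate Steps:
T = -1 (T = 1 - 2 = -1)
T + H(2)*(8*3) = -1 + (-1*2²)*(8*3) = -1 - 1*4*24 = -1 - 4*24 = -1 - 96 = -97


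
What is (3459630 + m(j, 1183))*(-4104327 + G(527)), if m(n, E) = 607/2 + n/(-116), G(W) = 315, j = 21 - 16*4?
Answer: -411788693610987/29 ≈ -1.4200e+13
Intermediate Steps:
j = -43 (j = 21 - 64 = -43)
m(n, E) = 607/2 - n/116 (m(n, E) = 607*(1/2) + n*(-1/116) = 607/2 - n/116)
(3459630 + m(j, 1183))*(-4104327 + G(527)) = (3459630 + (607/2 - 1/116*(-43)))*(-4104327 + 315) = (3459630 + (607/2 + 43/116))*(-4104012) = (3459630 + 35249/116)*(-4104012) = (401352329/116)*(-4104012) = -411788693610987/29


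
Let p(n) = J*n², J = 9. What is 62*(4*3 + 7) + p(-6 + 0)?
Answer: 1502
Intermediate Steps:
p(n) = 9*n²
62*(4*3 + 7) + p(-6 + 0) = 62*(4*3 + 7) + 9*(-6 + 0)² = 62*(12 + 7) + 9*(-6)² = 62*19 + 9*36 = 1178 + 324 = 1502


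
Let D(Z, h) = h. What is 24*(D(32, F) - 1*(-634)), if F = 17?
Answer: 15624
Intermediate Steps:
24*(D(32, F) - 1*(-634)) = 24*(17 - 1*(-634)) = 24*(17 + 634) = 24*651 = 15624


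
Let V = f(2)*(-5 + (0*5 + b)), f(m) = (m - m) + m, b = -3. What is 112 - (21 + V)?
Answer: 107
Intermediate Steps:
f(m) = m (f(m) = 0 + m = m)
V = -16 (V = 2*(-5 + (0*5 - 3)) = 2*(-5 + (0 - 3)) = 2*(-5 - 3) = 2*(-8) = -16)
112 - (21 + V) = 112 - (21 - 16) = 112 - 1*5 = 112 - 5 = 107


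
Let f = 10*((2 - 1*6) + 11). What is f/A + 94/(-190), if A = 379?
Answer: -11163/36005 ≈ -0.31004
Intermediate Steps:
f = 70 (f = 10*((2 - 6) + 11) = 10*(-4 + 11) = 10*7 = 70)
f/A + 94/(-190) = 70/379 + 94/(-190) = 70*(1/379) + 94*(-1/190) = 70/379 - 47/95 = -11163/36005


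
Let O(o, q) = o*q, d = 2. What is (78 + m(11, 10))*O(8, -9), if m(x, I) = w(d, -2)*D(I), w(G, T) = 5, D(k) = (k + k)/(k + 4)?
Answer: -42912/7 ≈ -6130.3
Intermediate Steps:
D(k) = 2*k/(4 + k) (D(k) = (2*k)/(4 + k) = 2*k/(4 + k))
m(x, I) = 10*I/(4 + I) (m(x, I) = 5*(2*I/(4 + I)) = 10*I/(4 + I))
(78 + m(11, 10))*O(8, -9) = (78 + 10*10/(4 + 10))*(8*(-9)) = (78 + 10*10/14)*(-72) = (78 + 10*10*(1/14))*(-72) = (78 + 50/7)*(-72) = (596/7)*(-72) = -42912/7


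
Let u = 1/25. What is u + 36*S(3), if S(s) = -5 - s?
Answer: -7199/25 ≈ -287.96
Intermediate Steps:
u = 1/25 ≈ 0.040000
u + 36*S(3) = 1/25 + 36*(-5 - 1*3) = 1/25 + 36*(-5 - 3) = 1/25 + 36*(-8) = 1/25 - 288 = -7199/25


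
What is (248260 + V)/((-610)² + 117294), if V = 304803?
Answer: 553063/489394 ≈ 1.1301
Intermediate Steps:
(248260 + V)/((-610)² + 117294) = (248260 + 304803)/((-610)² + 117294) = 553063/(372100 + 117294) = 553063/489394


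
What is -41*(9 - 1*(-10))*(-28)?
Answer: 21812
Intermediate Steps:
-41*(9 - 1*(-10))*(-28) = -41*(9 + 10)*(-28) = -41*19*(-28) = -779*(-28) = 21812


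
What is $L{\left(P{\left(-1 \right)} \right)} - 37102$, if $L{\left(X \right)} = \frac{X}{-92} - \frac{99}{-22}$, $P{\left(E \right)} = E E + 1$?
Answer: $- \frac{853243}{23} \approx -37098.0$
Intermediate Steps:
$P{\left(E \right)} = 1 + E^{2}$ ($P{\left(E \right)} = E^{2} + 1 = 1 + E^{2}$)
$L{\left(X \right)} = \frac{9}{2} - \frac{X}{92}$ ($L{\left(X \right)} = X \left(- \frac{1}{92}\right) - - \frac{9}{2} = - \frac{X}{92} + \frac{9}{2} = \frac{9}{2} - \frac{X}{92}$)
$L{\left(P{\left(-1 \right)} \right)} - 37102 = \left(\frac{9}{2} - \frac{1 + \left(-1\right)^{2}}{92}\right) - 37102 = \left(\frac{9}{2} - \frac{1 + 1}{92}\right) - 37102 = \left(\frac{9}{2} - \frac{1}{46}\right) - 37102 = \frac{103}{23} - 37102 = - \frac{853243}{23}$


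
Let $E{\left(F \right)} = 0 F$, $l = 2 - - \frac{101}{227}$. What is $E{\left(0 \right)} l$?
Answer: $0$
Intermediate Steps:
$l = \frac{555}{227}$ ($l = 2 - \left(-101\right) \frac{1}{227} = 2 - - \frac{101}{227} = 2 + \frac{101}{227} = \frac{555}{227} \approx 2.4449$)
$E{\left(F \right)} = 0$
$E{\left(0 \right)} l = 0 \cdot \frac{555}{227} = 0$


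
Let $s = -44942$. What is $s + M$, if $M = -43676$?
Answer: $-88618$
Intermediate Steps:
$s + M = -44942 - 43676 = -88618$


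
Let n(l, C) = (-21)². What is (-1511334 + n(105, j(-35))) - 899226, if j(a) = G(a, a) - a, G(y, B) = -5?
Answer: -2410119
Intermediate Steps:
j(a) = -5 - a
n(l, C) = 441
(-1511334 + n(105, j(-35))) - 899226 = (-1511334 + 441) - 899226 = -1510893 - 899226 = -2410119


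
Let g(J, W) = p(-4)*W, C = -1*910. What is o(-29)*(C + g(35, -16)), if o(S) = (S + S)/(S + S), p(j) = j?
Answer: -846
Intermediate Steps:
C = -910
o(S) = 1 (o(S) = (2*S)/((2*S)) = (2*S)*(1/(2*S)) = 1)
g(J, W) = -4*W
o(-29)*(C + g(35, -16)) = 1*(-910 - 4*(-16)) = 1*(-910 + 64) = 1*(-846) = -846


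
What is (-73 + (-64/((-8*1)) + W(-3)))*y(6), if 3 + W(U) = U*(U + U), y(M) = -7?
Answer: 350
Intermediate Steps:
W(U) = -3 + 2*U² (W(U) = -3 + U*(U + U) = -3 + U*(2*U) = -3 + 2*U²)
(-73 + (-64/((-8*1)) + W(-3)))*y(6) = (-73 + (-64/((-8*1)) + (-3 + 2*(-3)²)))*(-7) = (-73 + (-64/(-8) + (-3 + 2*9)))*(-7) = (-73 + (-64*(-⅛) + (-3 + 18)))*(-7) = (-73 + (8 + 15))*(-7) = (-73 + 23)*(-7) = -50*(-7) = 350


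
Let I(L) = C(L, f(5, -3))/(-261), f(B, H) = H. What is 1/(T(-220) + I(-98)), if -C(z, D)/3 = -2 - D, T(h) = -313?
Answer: -87/27230 ≈ -0.0031950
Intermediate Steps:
C(z, D) = 6 + 3*D (C(z, D) = -3*(-2 - D) = 6 + 3*D)
I(L) = 1/87 (I(L) = (6 + 3*(-3))/(-261) = (6 - 9)*(-1/261) = -3*(-1/261) = 1/87)
1/(T(-220) + I(-98)) = 1/(-313 + 1/87) = 1/(-27230/87) = -87/27230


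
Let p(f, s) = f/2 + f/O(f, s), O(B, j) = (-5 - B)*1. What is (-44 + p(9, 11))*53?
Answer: -14893/7 ≈ -2127.6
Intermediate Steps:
O(B, j) = -5 - B
p(f, s) = f/2 + f/(-5 - f)
(-44 + p(9, 11))*53 = (-44 + (½)*9*(3 + 9)/(5 + 9))*53 = (-44 + (½)*9*12/14)*53 = (-44 + (½)*9*(1/14)*12)*53 = (-44 + 27/7)*53 = -281/7*53 = -14893/7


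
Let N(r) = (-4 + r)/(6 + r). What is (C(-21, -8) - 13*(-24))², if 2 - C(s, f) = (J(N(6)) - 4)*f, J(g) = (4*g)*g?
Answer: 6482116/81 ≈ 80026.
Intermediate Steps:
N(r) = (-4 + r)/(6 + r)
J(g) = 4*g²
C(s, f) = 2 + 35*f/9 (C(s, f) = 2 - (4*((-4 + 6)/(6 + 6))² - 4)*f = 2 - (4*(2/12)² - 4)*f = 2 - (4*((1/12)*2)² - 4)*f = 2 - (4*(⅙)² - 4)*f = 2 - (4*(1/36) - 4)*f = 2 - (⅑ - 4)*f = 2 - (-35)*f/9 = 2 + 35*f/9)
(C(-21, -8) - 13*(-24))² = ((2 + (35/9)*(-8)) - 13*(-24))² = ((2 - 280/9) + 312)² = (-262/9 + 312)² = (2546/9)² = 6482116/81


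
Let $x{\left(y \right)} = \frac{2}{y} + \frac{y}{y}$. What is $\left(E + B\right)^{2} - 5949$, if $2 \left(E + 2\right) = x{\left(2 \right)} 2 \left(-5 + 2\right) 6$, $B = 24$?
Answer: $-5753$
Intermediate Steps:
$x{\left(y \right)} = 1 + \frac{2}{y}$ ($x{\left(y \right)} = \frac{2}{y} + 1 = 1 + \frac{2}{y}$)
$E = -38$ ($E = -2 + \frac{\frac{2 + 2}{2} \cdot 2 \left(-5 + 2\right) 6}{2} = -2 + \frac{\frac{1}{2} \cdot 4 \cdot 2 \left(\left(-3\right) 6\right)}{2} = -2 + \frac{2 \cdot 2 \left(-18\right)}{2} = -2 + \frac{4 \left(-18\right)}{2} = -2 + \frac{1}{2} \left(-72\right) = -2 - 36 = -38$)
$\left(E + B\right)^{2} - 5949 = \left(-38 + 24\right)^{2} - 5949 = \left(-14\right)^{2} - 5949 = 196 - 5949 = -5753$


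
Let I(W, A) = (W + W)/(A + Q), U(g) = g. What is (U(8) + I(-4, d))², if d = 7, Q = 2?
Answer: 4096/81 ≈ 50.568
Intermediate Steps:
I(W, A) = 2*W/(2 + A) (I(W, A) = (W + W)/(A + 2) = (2*W)/(2 + A) = 2*W/(2 + A))
(U(8) + I(-4, d))² = (8 + 2*(-4)/(2 + 7))² = (8 + 2*(-4)/9)² = (8 + 2*(-4)*(⅑))² = (8 - 8/9)² = (64/9)² = 4096/81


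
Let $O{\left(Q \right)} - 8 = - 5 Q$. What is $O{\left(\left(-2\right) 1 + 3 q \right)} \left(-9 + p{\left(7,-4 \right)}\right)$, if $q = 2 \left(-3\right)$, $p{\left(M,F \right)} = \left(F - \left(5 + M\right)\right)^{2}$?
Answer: $26676$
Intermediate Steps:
$p{\left(M,F \right)} = \left(-5 + F - M\right)^{2}$
$q = -6$
$O{\left(Q \right)} = 8 - 5 Q$
$O{\left(\left(-2\right) 1 + 3 q \right)} \left(-9 + p{\left(7,-4 \right)}\right) = \left(8 - 5 \left(\left(-2\right) 1 + 3 \left(-6\right)\right)\right) \left(-9 + \left(5 + 7 - -4\right)^{2}\right) = \left(8 - 5 \left(-2 - 18\right)\right) \left(-9 + \left(5 + 7 + 4\right)^{2}\right) = \left(8 - -100\right) \left(-9 + 16^{2}\right) = \left(8 + 100\right) \left(-9 + 256\right) = 108 \cdot 247 = 26676$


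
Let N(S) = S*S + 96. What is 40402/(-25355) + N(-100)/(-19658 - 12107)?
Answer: -307870722/161080315 ≈ -1.9113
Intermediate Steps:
N(S) = 96 + S² (N(S) = S² + 96 = 96 + S²)
40402/(-25355) + N(-100)/(-19658 - 12107) = 40402/(-25355) + (96 + (-100)²)/(-19658 - 12107) = 40402*(-1/25355) + (96 + 10000)/(-31765) = -40402/25355 + 10096*(-1/31765) = -40402/25355 - 10096/31765 = -307870722/161080315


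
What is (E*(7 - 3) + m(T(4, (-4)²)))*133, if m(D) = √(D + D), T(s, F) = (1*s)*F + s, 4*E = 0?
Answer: 266*√34 ≈ 1551.0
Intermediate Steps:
E = 0 (E = (¼)*0 = 0)
T(s, F) = s + F*s (T(s, F) = s*F + s = F*s + s = s + F*s)
m(D) = √2*√D (m(D) = √(2*D) = √2*√D)
(E*(7 - 3) + m(T(4, (-4)²)))*133 = (0*(7 - 3) + √2*√(4*(1 + (-4)²)))*133 = (0*4 + √2*√(4*(1 + 16)))*133 = (0 + √2*√(4*17))*133 = (0 + √2*√68)*133 = (0 + √2*(2*√17))*133 = (0 + 2*√34)*133 = (2*√34)*133 = 266*√34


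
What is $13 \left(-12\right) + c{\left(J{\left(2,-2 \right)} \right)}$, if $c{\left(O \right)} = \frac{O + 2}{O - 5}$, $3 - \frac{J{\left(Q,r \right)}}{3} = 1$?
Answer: $-148$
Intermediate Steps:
$J{\left(Q,r \right)} = 6$ ($J{\left(Q,r \right)} = 9 - 3 = 6$)
$c{\left(O \right)} = \frac{2 + O}{-5 + O}$
$13 \left(-12\right) + c{\left(J{\left(2,-2 \right)} \right)} = 13 \left(-12\right) + \frac{2 + 6}{-5 + 6} = -156 + 1^{-1} \cdot 8 = -156 + 1 \cdot 8 = -156 + 8 = -148$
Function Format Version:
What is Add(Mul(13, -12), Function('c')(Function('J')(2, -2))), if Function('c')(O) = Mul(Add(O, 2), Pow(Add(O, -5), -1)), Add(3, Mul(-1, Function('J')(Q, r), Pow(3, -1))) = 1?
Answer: -148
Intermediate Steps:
Function('J')(Q, r) = 6 (Function('J')(Q, r) = Add(9, Mul(-3, 1)) = Add(9, -3) = 6)
Function('c')(O) = Mul(Pow(Add(-5, O), -1), Add(2, O)) (Function('c')(O) = Mul(Add(2, O), Pow(Add(-5, O), -1)) = Mul(Pow(Add(-5, O), -1), Add(2, O)))
Add(Mul(13, -12), Function('c')(Function('J')(2, -2))) = Add(Mul(13, -12), Mul(Pow(Add(-5, 6), -1), Add(2, 6))) = Add(-156, Mul(Pow(1, -1), 8)) = Add(-156, Mul(1, 8)) = Add(-156, 8) = -148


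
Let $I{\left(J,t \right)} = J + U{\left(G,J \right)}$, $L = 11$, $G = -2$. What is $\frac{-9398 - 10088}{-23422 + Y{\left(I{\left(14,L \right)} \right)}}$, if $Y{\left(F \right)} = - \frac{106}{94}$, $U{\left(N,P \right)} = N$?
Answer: $\frac{915842}{1100887} \approx 0.83191$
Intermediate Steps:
$I{\left(J,t \right)} = -2 + J$ ($I{\left(J,t \right)} = J - 2 = -2 + J$)
$Y{\left(F \right)} = - \frac{53}{47}$ ($Y{\left(F \right)} = \left(-106\right) \frac{1}{94} = - \frac{53}{47}$)
$\frac{-9398 - 10088}{-23422 + Y{\left(I{\left(14,L \right)} \right)}} = \frac{-9398 - 10088}{-23422 - \frac{53}{47}} = - \frac{19486}{- \frac{1100887}{47}} = \left(-19486\right) \left(- \frac{47}{1100887}\right) = \frac{915842}{1100887}$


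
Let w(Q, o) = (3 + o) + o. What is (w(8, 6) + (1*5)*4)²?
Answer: 1225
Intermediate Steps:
w(Q, o) = 3 + 2*o
(w(8, 6) + (1*5)*4)² = ((3 + 2*6) + (1*5)*4)² = ((3 + 12) + 5*4)² = (15 + 20)² = 35² = 1225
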